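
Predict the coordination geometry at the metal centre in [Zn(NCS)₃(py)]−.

Each isothiocyanate is −1; pyridine is neutral; balancing the −1 overall charge requires Zn(II).
Group 12 minus oxidation state 2 gives a d¹⁰ configuration.
With 4 monodentate ligands the coordination number is 4.
A d¹⁰ ion has no crystal-field stabilisation preference between square planar and tetrahedral, so four ligands adopt the sterically favoured tetrahedral geometry.

tetrahedral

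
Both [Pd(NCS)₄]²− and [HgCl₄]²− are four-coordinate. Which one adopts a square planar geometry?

[Pd(NCS)₄]²−

For [Pd(NCS)₄]²−: Summing ligand charges against the −2 overall charge gives an oxidation state of +2 for palladium. Pd sits in group 10, so the d-electron count is 10 − 2 = 8. A 4d d⁸ ion has a large crystal-field splitting; square planar leaves the high-energy d_{x²−y²} orbital empty and maximises CFSE. → square planar.
For [HgCl₄]²−: Each chloride is −1; balancing the −2 overall charge requires Hg(II). Group 12 minus oxidation state 2 gives a d¹⁰ configuration. A d¹⁰ ion has no crystal-field stabilisation preference between square planar and tetrahedral, so four ligands adopt the sterically favoured tetrahedral geometry. → tetrahedral.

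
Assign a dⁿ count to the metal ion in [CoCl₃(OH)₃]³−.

d6

Ligand charges: each chloride is −1; each hydroxide is −1. With an overall charge of −3 the cobalt centre must be in the +3 oxidation state.
Cobalt is a group-9 element; Co(III) is therefore d⁶.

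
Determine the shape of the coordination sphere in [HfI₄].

tetrahedral

Summing ligand charges against the 0 overall charge gives an oxidation state of +4 for hafnium.
Hf sits in group 4, so the d-electron count is 4 − 4 = 0.
Coordination number: 4.
A d⁰ ion has no crystal-field stabilisation preference between square planar and tetrahedral, so four ligands adopt the sterically favoured tetrahedral geometry.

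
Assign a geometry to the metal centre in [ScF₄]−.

tetrahedral

Summing ligand charges against the −1 overall charge gives an oxidation state of +3 for scandium.
Scandium is a group-3 element; Sc(III) is therefore d⁰.
Coordination number: 4.
A d⁰ ion has no crystal-field stabilisation preference between square planar and tetrahedral, so four ligands adopt the sterically favoured tetrahedral geometry.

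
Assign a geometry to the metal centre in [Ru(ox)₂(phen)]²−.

octahedral

Summing ligand charges against the −2 overall charge gives an oxidation state of +2 for ruthenium.
Ru sits in group 8, so the d-electron count is 8 − 2 = 6.
Counting donor atoms: 2×oxalate (bidentate) → 4 donors; 1×1,10-phenanthroline (bidentate) → 2 donors. Coordination number = 6.
Six donors around a single metal centre give an octahedral coordination sphere.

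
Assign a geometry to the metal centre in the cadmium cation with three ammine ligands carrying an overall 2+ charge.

Ligand charges: ammonia is neutral. With an overall charge of +2 the cadmium centre must be in the +2 oxidation state.
Group 12 minus oxidation state 2 gives a d¹⁰ configuration.
With 3 monodentate ligands the coordination number is 3.
Three ligands around a d¹⁰ centre minimise repulsion in a trigonal-planar arrangement.

trigonal planar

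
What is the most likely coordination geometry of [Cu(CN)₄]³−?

Each cyanide is −1; balancing the −3 overall charge requires Cu(I).
Group 11 minus oxidation state 1 gives a d¹⁰ configuration.
Coordination number: 4.
A d¹⁰ ion has no crystal-field stabilisation preference between square planar and tetrahedral, so four ligands adopt the sterically favoured tetrahedral geometry.

tetrahedral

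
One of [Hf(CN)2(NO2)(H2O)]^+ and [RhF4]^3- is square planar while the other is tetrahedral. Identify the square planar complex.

For [Hf(CN)2(NO2)(H2O)]^+: Summing ligand charges against the +1 overall charge gives an oxidation state of +4 for hafnium. Group 4 minus oxidation state 4 gives a d⁰ configuration. A d⁰ ion has no crystal-field stabilisation preference between square planar and tetrahedral, so four ligands adopt the sterically favoured tetrahedral geometry. → tetrahedral.
For [RhF4]^3-: Each fluoride is −1; balancing the −3 overall charge requires Rh(I). Rh sits in group 9, so the d-electron count is 9 − 1 = 8. A 4d d⁸ ion has a large crystal-field splitting; square planar leaves the high-energy d_{x²−y²} orbital empty and maximises CFSE. → square planar.

[RhF4]^3-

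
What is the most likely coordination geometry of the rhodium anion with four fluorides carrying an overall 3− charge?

square planar

Summing ligand charges against the −3 overall charge gives an oxidation state of +1 for rhodium.
Group 9 minus oxidation state 1 gives a d⁸ configuration.
With 4 monodentate ligands the coordination number is 4.
A 4d d⁸ ion has a large crystal-field splitting; square planar leaves the high-energy d_{x²−y²} orbital empty and maximises CFSE.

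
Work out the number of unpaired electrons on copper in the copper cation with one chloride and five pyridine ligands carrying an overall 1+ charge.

1

Ligand charges: each chloride is −1; pyridine is neutral. With an overall charge of +1 the copper centre must be in the +2 oxidation state.
Group 11 minus oxidation state 2 gives a d⁹ configuration.
In an octahedral field the d⁹ configuration is t₂g⁶e_g³ (only one arrangement possible), giving 1 unpaired electron.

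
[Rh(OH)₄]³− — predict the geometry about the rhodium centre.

Summing ligand charges against the −3 overall charge gives an oxidation state of +1 for rhodium.
Rhodium is a group-9 element; Rh(I) is therefore d⁸.
With 4 monodentate ligands the coordination number is 4.
A 4d d⁸ ion has a large crystal-field splitting; square planar leaves the high-energy d_{x²−y²} orbital empty and maximises CFSE.

square planar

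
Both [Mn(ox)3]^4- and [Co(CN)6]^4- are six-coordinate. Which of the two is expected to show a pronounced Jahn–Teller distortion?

[Co(CN)6]^4-

[Mn(ox)3]^4-: Ligand charges: each oxalate is −2. With an overall charge of −4 the manganese centre must be in the +2 oxidation state. Mn sits in group 7, so the d-electron count is 7 − 2 = 5. Oxalate is a weak-field ligand for a first-row metal, so the complex is high-spin. The d⁵ configuration leaves the e_g set evenly filled (or empty) — no strong Jahn–Teller driving force.
[Co(CN)6]^4-: Ligand charges: each cyanide is −1. With an overall charge of −4 the cobalt centre must be in the +2 oxidation state. Group 9 minus oxidation state 2 gives a d⁷ configuration. Cyanide is a strong-field ligand (high in the spectrochemical series) for a first-row metal, so the complex is low-spin. The t₂g⁶e_g¹ (low-spin) configuration has an unevenly filled e_g set; the Jahn–Teller theorem predicts a tetragonal distortion (typically axial elongation) to lift the degeneracy.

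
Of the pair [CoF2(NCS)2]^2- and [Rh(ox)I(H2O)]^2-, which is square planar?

[Rh(ox)I(H2O)]^2-

For [CoF2(NCS)2]^2-: Ligand charges: each fluoride is −1; each isothiocyanate is −1. With an overall charge of −2 the cobalt centre must be in the +2 oxidation state. Group 9 minus oxidation state 2 gives a d⁷ configuration. For a high-spin 3d d⁷ ion with weak-field ligands the small Δₜ gives little square-planar CFSE advantage, so four ligands adopt the sterically favoured tetrahedral geometry. → tetrahedral.
For [Rh(ox)I(H2O)]^2-: Summing ligand charges against the −2 overall charge gives an oxidation state of +1 for rhodium. Rh sits in group 9, so the d-electron count is 9 − 1 = 8. A 4d d⁸ ion has a large crystal-field splitting; square planar leaves the high-energy d_{x²−y²} orbital empty and maximises CFSE. → square planar.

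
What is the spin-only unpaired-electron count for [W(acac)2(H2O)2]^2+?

Each acetylacetonate is −1; water is neutral; balancing the +2 overall charge requires W(IV).
W sits in group 6, so the d-electron count is 6 − 4 = 2.
Counting donor atoms: 2×acetylacetonate (bidentate) → 4 donors; 2×water (monodentate) → 2 donors. Coordination number = 6.
In an octahedral field the d² configuration is t₂g²e_g⁰ (only one arrangement possible), giving 2 unpaired electrons.

2 unpaired electrons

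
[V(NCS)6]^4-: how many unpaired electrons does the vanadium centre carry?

Summing ligand charges against the −4 overall charge gives an oxidation state of +2 for vanadium.
Group 5 minus oxidation state 2 gives a d³ configuration.
In an octahedral field the d³ configuration is t₂g³e_g⁰ (only one arrangement possible), giving 3 unpaired electrons.

3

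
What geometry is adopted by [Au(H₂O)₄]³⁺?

Water is neutral; balancing the +3 overall charge requires Au(III).
Gold is a group-11 element; Au(III) is therefore d⁸.
With 4 monodentate ligands the coordination number is 4.
A 5d d⁸ ion has a large crystal-field splitting; square planar leaves the high-energy d_{x²−y²} orbital empty and maximises CFSE.

square planar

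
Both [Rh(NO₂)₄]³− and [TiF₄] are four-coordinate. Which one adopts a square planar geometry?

For [Rh(NO₂)₄]³−: Summing ligand charges against the −3 overall charge gives an oxidation state of +1 for rhodium. Group 9 minus oxidation state 1 gives a d⁸ configuration. A 4d d⁸ ion has a large crystal-field splitting; square planar leaves the high-energy d_{x²−y²} orbital empty and maximises CFSE. → square planar.
For [TiF₄]: Ligand charges: each fluoride is −1. With an overall charge of 0 the titanium centre must be in the +4 oxidation state. Group 4 minus oxidation state 4 gives a d⁰ configuration. A d⁰ ion has no crystal-field stabilisation preference between square planar and tetrahedral, so four ligands adopt the sterically favoured tetrahedral geometry. → tetrahedral.

[Rh(NO₂)₄]³−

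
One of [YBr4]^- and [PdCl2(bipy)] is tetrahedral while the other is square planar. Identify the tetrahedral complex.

For [YBr4]^-: Summing ligand charges against the −1 overall charge gives an oxidation state of +3 for yttrium. Y sits in group 3, so the d-electron count is 3 − 3 = 0. A d⁰ ion has no crystal-field stabilisation preference between square planar and tetrahedral, so four ligands adopt the sterically favoured tetrahedral geometry. → tetrahedral.
For [PdCl2(bipy)]: Summing ligand charges against the 0 overall charge gives an oxidation state of +2 for palladium. Pd sits in group 10, so the d-electron count is 10 − 2 = 8. A 4d d⁸ ion has a large crystal-field splitting; square planar leaves the high-energy d_{x²−y²} orbital empty and maximises CFSE. → square planar.

[YBr4]^-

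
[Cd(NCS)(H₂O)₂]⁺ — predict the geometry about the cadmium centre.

Summing ligand charges against the +1 overall charge gives an oxidation state of +2 for cadmium.
Cadmium is a group-12 element; Cd(II) is therefore d¹⁰.
Coordination number: 3.
Three ligands around a d¹⁰ centre minimise repulsion in a trigonal-planar arrangement.

trigonal planar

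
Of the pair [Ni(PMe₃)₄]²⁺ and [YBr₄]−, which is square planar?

[Ni(PMe₃)₄]²⁺

For [Ni(PMe₃)₄]²⁺: Trimethylphosphine is neutral; balancing the +2 overall charge requires Ni(II). Nickel is a group-10 element; Ni(II) is therefore d⁸. Trimethylphosphine is a strong-field ligand (high in the spectrochemical series). A 3d d⁸ ion with strong-field ligands gains enough CFSE to favour square planar over tetrahedral. → square planar.
For [YBr₄]−: Ligand charges: each bromide is −1. With an overall charge of −1 the yttrium centre must be in the +3 oxidation state. Group 3 minus oxidation state 3 gives a d⁰ configuration. A d⁰ ion has no crystal-field stabilisation preference between square planar and tetrahedral, so four ligands adopt the sterically favoured tetrahedral geometry. → tetrahedral.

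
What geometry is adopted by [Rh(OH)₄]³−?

square planar

Each hydroxide is −1; balancing the −3 overall charge requires Rh(I).
Rh sits in group 9, so the d-electron count is 9 − 1 = 8.
Coordination number: 4.
A 4d d⁸ ion has a large crystal-field splitting; square planar leaves the high-energy d_{x²−y²} orbital empty and maximises CFSE.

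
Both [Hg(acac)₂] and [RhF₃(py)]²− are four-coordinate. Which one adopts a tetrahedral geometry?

[Hg(acac)₂]

For [Hg(acac)₂]: Each acetylacetonate is −1; balancing the 0 overall charge requires Hg(II). Mercury is a group-12 element; Hg(II) is therefore d¹⁰. A d¹⁰ ion has no crystal-field stabilisation preference between square planar and tetrahedral, so four ligands adopt the sterically favoured tetrahedral geometry. → tetrahedral.
For [RhF₃(py)]²−: Each fluoride is −1; pyridine is neutral; balancing the −2 overall charge requires Rh(I). Group 9 minus oxidation state 1 gives a d⁸ configuration. A 4d d⁸ ion has a large crystal-field splitting; square planar leaves the high-energy d_{x²−y²} orbital empty and maximises CFSE. → square planar.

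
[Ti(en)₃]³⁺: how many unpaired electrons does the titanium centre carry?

1

Summing ligand charges against the +3 overall charge gives an oxidation state of +3 for titanium.
Group 4 minus oxidation state 3 gives a d¹ configuration.
Counting donor atoms: 3×ethylenediamine (bidentate) → 6 donors. Coordination number = 6.
In an octahedral field the d¹ configuration is t₂g¹e_g⁰ (only one arrangement possible), giving 1 unpaired electron.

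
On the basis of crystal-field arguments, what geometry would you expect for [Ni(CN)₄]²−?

square planar

Each cyanide is −1; balancing the −2 overall charge requires Ni(II).
Group 10 minus oxidation state 2 gives a d⁸ configuration.
With 4 monodentate ligands the coordination number is 4.
Cyanide is a strong-field ligand (high in the spectrochemical series).
A 3d d⁸ ion with strong-field ligands gains enough CFSE to favour square planar over tetrahedral.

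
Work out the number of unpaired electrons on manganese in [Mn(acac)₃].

Each acetylacetonate is −1; balancing the 0 overall charge requires Mn(III).
Manganese is a group-7 element; Mn(III) is therefore d⁴.
Counting donor atoms: 3×acetylacetonate (bidentate) → 6 donors. Coordination number = 6.
The spin state decides the count: Acetylacetonate is a weak-field ligand for a first-row metal, so the complex is high-spin.
An octahedral high-spin d⁴ ion is t₂g³e_g¹, giving 4 unpaired electrons.

4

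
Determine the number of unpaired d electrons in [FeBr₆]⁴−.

4

Ligand charges: each bromide is −1. With an overall charge of −4 the iron centre must be in the +2 oxidation state.
Fe sits in group 8, so the d-electron count is 8 − 2 = 6.
The spin state decides the count: Bromide is a weak-field ligand for a first-row metal, so the complex is high-spin.
An octahedral high-spin d⁶ ion is t₂g⁴e_g², giving 4 unpaired electrons.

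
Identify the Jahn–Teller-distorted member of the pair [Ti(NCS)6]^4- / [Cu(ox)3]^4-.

[Ti(NCS)6]^4-: Ligand charges: each isothiocyanate is −1. With an overall charge of −4 the titanium centre must be in the +2 oxidation state. Ti sits in group 4, so the d-electron count is 4 − 2 = 2. The d² configuration leaves the e_g set evenly filled (or empty) — no strong Jahn–Teller driving force.
[Cu(ox)3]^4-: Ligand charges: each oxalate is −2. With an overall charge of −4 the copper centre must be in the +2 oxidation state. Copper is a group-11 element; Cu(II) is therefore d⁹. The t₂g⁶e_g³ configuration has an unevenly filled e_g set; the Jahn–Teller theorem predicts a tetragonal distortion (typically axial elongation) to lift the degeneracy.

[Cu(ox)3]^4-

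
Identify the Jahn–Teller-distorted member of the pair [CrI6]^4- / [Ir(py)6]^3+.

[CrI6]^4-: Summing ligand charges against the −4 overall charge gives an oxidation state of +2 for chromium. Cr sits in group 6, so the d-electron count is 6 − 2 = 4. Iodide is a weak-field ligand for a first-row metal, so the complex is high-spin. The t₂g³e_g¹ (high-spin) configuration has an unevenly filled e_g set; the Jahn–Teller theorem predicts a tetragonal distortion (typically axial elongation) to lift the degeneracy.
[Ir(py)6]^3+: Pyridine is neutral; balancing the +3 overall charge requires Ir(III). Ir sits in group 9, so the d-electron count is 9 − 3 = 6. A 5d ion has a large Δₒ and is invariably low-spin. The d⁶ configuration leaves the e_g set evenly filled (or empty) — no strong Jahn–Teller driving force.

[CrI6]^4-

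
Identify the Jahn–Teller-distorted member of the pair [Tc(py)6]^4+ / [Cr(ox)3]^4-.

[Tc(py)6]^4+: Summing ligand charges against the +4 overall charge gives an oxidation state of +4 for technetium. Group 7 minus oxidation state 4 gives a d³ configuration. The d³ configuration leaves the e_g set evenly filled (or empty) — no strong Jahn–Teller driving force.
[Cr(ox)3]^4-: Each oxalate is −2; balancing the −4 overall charge requires Cr(II). Group 6 minus oxidation state 2 gives a d⁴ configuration. Oxalate is a weak-field ligand for a first-row metal, so the complex is high-spin. The t₂g³e_g¹ (high-spin) configuration has an unevenly filled e_g set; the Jahn–Teller theorem predicts a tetragonal distortion (typically axial elongation) to lift the degeneracy.

[Cr(ox)3]^4-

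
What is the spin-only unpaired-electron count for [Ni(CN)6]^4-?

Each cyanide is −1; balancing the −4 overall charge requires Ni(II).
Nickel is a group-10 element; Ni(II) is therefore d⁸.
In an octahedral field the d⁸ configuration is t₂g⁶e_g² (only one arrangement possible), giving 2 unpaired electrons.

2 unpaired electrons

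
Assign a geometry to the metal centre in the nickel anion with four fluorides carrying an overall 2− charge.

Each fluoride is −1; balancing the −2 overall charge requires Ni(II).
Ni sits in group 10, so the d-electron count is 10 − 2 = 8.
With 4 monodentate ligands the coordination number is 4.
Fluoride is a weak-field ligand.
With weak-field ligands the CFSE gain from square planar is small, so a 3d d⁸ ion takes the sterically preferred tetrahedral geometry.

tetrahedral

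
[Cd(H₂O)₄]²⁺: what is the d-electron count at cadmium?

Ligand charges: water is neutral. With an overall charge of +2 the cadmium centre must be in the +2 oxidation state.
Cadmium is a group-12 element; Cd(II) is therefore d¹⁰.

d¹⁰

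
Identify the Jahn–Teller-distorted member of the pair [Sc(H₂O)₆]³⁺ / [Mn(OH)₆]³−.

[Sc(H₂O)₆]³⁺: Summing ligand charges against the +3 overall charge gives an oxidation state of +3 for scandium. Group 3 minus oxidation state 3 gives a d⁰ configuration. The d⁰ configuration leaves the e_g set evenly filled (or empty) — no strong Jahn–Teller driving force.
[Mn(OH)₆]³−: Each hydroxide is −1; balancing the −3 overall charge requires Mn(III). Manganese is a group-7 element; Mn(III) is therefore d⁴. Hydroxide is a weak-field ligand for a first-row metal, so the complex is high-spin. The t₂g³e_g¹ (high-spin) configuration has an unevenly filled e_g set; the Jahn–Teller theorem predicts a tetragonal distortion (typically axial elongation) to lift the degeneracy.

[Mn(OH)₆]³−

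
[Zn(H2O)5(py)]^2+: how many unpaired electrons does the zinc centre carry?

Ligand charges: water is neutral; pyridine is neutral. With an overall charge of +2 the zinc centre must be in the +2 oxidation state.
Zinc is a group-12 element; Zn(II) is therefore d¹⁰.
In an octahedral field the d¹⁰ configuration is t₂g⁶e_g⁴, giving 0 unpaired electrons.

0 unpaired electrons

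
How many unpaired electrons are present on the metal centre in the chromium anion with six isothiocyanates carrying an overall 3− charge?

Summing ligand charges against the −3 overall charge gives an oxidation state of +3 for chromium.
Cr sits in group 6, so the d-electron count is 6 − 3 = 3.
In an octahedral field the d³ configuration is t₂g³e_g⁰ (only one arrangement possible), giving 3 unpaired electrons.

3 unpaired electrons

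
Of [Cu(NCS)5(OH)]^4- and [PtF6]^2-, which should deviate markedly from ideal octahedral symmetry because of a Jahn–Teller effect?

[Cu(NCS)5(OH)]^4-: Ligand charges: each isothiocyanate is −1; each hydroxide is −1. With an overall charge of −4 the copper centre must be in the +2 oxidation state. Cu sits in group 11, so the d-electron count is 11 − 2 = 9. The t₂g⁶e_g³ configuration has an unevenly filled e_g set; the Jahn–Teller theorem predicts a tetragonal distortion (typically axial elongation) to lift the degeneracy.
[PtF6]^2-: Each fluoride is −1; balancing the −2 overall charge requires Pt(IV). Platinum is a group-10 element; Pt(IV) is therefore d⁶. A 5d ion has a large Δₒ and is invariably low-spin. The d⁶ configuration leaves the e_g set evenly filled (or empty) — no strong Jahn–Teller driving force.

[Cu(NCS)5(OH)]^4-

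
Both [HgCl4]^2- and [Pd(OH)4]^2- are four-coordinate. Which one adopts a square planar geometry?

[Pd(OH)4]^2-

For [HgCl4]^2-: Summing ligand charges against the −2 overall charge gives an oxidation state of +2 for mercury. Mercury is a group-12 element; Hg(II) is therefore d¹⁰. A d¹⁰ ion has no crystal-field stabilisation preference between square planar and tetrahedral, so four ligands adopt the sterically favoured tetrahedral geometry. → tetrahedral.
For [Pd(OH)4]^2-: Ligand charges: each hydroxide is −1. With an overall charge of −2 the palladium centre must be in the +2 oxidation state. Pd sits in group 10, so the d-electron count is 10 − 2 = 8. A 4d d⁸ ion has a large crystal-field splitting; square planar leaves the high-energy d_{x²−y²} orbital empty and maximises CFSE. → square planar.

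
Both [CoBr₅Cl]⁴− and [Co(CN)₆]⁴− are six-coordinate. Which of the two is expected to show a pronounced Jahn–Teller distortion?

[CoBr₅Cl]⁴−: Summing ligand charges against the −4 overall charge gives an oxidation state of +2 for cobalt. Group 9 minus oxidation state 2 gives a d⁷ configuration. Bromide and chloride are weak-field ligands for a first-row metal, so the complex is high-spin. The d⁷ configuration leaves the e_g set evenly filled (or empty) — no strong Jahn–Teller driving force.
[Co(CN)₆]⁴−: Ligand charges: each cyanide is −1. With an overall charge of −4 the cobalt centre must be in the +2 oxidation state. Cobalt is a group-9 element; Co(II) is therefore d⁷. Cyanide is a strong-field ligand (high in the spectrochemical series) for a first-row metal, so the complex is low-spin. The t₂g⁶e_g¹ (low-spin) configuration has an unevenly filled e_g set; the Jahn–Teller theorem predicts a tetragonal distortion (typically axial elongation) to lift the degeneracy.

[Co(CN)₆]⁴−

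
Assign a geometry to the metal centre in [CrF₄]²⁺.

tetrahedral

Summing ligand charges against the +2 overall charge gives an oxidation state of +6 for chromium.
Cr sits in group 6, so the d-electron count is 6 − 6 = 0.
Coordination number: 4.
A d⁰ ion has no crystal-field stabilisation preference between square planar and tetrahedral, so four ligands adopt the sterically favoured tetrahedral geometry.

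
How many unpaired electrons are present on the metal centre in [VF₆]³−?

Ligand charges: each fluoride is −1. With an overall charge of −3 the vanadium centre must be in the +3 oxidation state.
Group 5 minus oxidation state 3 gives a d² configuration.
In an octahedral field the d² configuration is t₂g²e_g⁰ (only one arrangement possible), giving 2 unpaired electrons.

2 unpaired electrons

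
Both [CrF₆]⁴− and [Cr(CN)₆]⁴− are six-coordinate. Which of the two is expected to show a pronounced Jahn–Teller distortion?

[CrF₆]⁴−

[CrF₆]⁴−: Each fluoride is −1; balancing the −4 overall charge requires Cr(II). Chromium is a group-6 element; Cr(II) is therefore d⁴. Fluoride is a weak-field ligand for a first-row metal, so the complex is high-spin. The t₂g³e_g¹ (high-spin) configuration has an unevenly filled e_g set; the Jahn–Teller theorem predicts a tetragonal distortion (typically axial elongation) to lift the degeneracy.
[Cr(CN)₆]⁴−: Summing ligand charges against the −4 overall charge gives an oxidation state of +2 for chromium. Cr sits in group 6, so the d-electron count is 6 − 2 = 4. Cyanide is a strong-field ligand (high in the spectrochemical series) for a first-row metal, so the complex is low-spin. The d⁴ configuration leaves the e_g set evenly filled (or empty) — no strong Jahn–Teller driving force.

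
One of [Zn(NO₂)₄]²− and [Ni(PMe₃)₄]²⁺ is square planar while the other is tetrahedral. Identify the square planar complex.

[Ni(PMe₃)₄]²⁺

For [Zn(NO₂)₄]²−: Summing ligand charges against the −2 overall charge gives an oxidation state of +2 for zinc. Zn sits in group 12, so the d-electron count is 12 − 2 = 10. A d¹⁰ ion has no crystal-field stabilisation preference between square planar and tetrahedral, so four ligands adopt the sterically favoured tetrahedral geometry. → tetrahedral.
For [Ni(PMe₃)₄]²⁺: Trimethylphosphine is neutral; balancing the +2 overall charge requires Ni(II). Nickel is a group-10 element; Ni(II) is therefore d⁸. Trimethylphosphine is a strong-field ligand (high in the spectrochemical series). A 3d d⁸ ion with strong-field ligands gains enough CFSE to favour square planar over tetrahedral. → square planar.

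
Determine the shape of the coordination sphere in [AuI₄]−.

square planar

Each iodide is −1; balancing the −1 overall charge requires Au(III).
Au sits in group 11, so the d-electron count is 11 − 3 = 8.
With 4 monodentate ligands the coordination number is 4.
A 5d d⁸ ion has a large crystal-field splitting; square planar leaves the high-energy d_{x²−y²} orbital empty and maximises CFSE.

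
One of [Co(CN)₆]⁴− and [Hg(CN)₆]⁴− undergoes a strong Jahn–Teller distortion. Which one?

[Co(CN)₆]⁴−: Ligand charges: each cyanide is −1. With an overall charge of −4 the cobalt centre must be in the +2 oxidation state. Group 9 minus oxidation state 2 gives a d⁷ configuration. Cyanide is a strong-field ligand (high in the spectrochemical series) for a first-row metal, so the complex is low-spin. The t₂g⁶e_g¹ (low-spin) configuration has an unevenly filled e_g set; the Jahn–Teller theorem predicts a tetragonal distortion (typically axial elongation) to lift the degeneracy.
[Hg(CN)₆]⁴−: Ligand charges: each cyanide is −1. With an overall charge of −4 the mercury centre must be in the +2 oxidation state. Hg sits in group 12, so the d-electron count is 12 − 2 = 10. The d¹⁰ configuration leaves the e_g set evenly filled (or empty) — no strong Jahn–Teller driving force.

[Co(CN)₆]⁴−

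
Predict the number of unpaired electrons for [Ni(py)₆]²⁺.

2

Ligand charges: pyridine is neutral. With an overall charge of +2 the nickel centre must be in the +2 oxidation state.
Nickel is a group-10 element; Ni(II) is therefore d⁸.
In an octahedral field the d⁸ configuration is t₂g⁶e_g² (only one arrangement possible), giving 2 unpaired electrons.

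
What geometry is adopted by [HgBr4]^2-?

Each bromide is −1; balancing the −2 overall charge requires Hg(II).
Group 12 minus oxidation state 2 gives a d¹⁰ configuration.
With 4 monodentate ligands the coordination number is 4.
A d¹⁰ ion has no crystal-field stabilisation preference between square planar and tetrahedral, so four ligands adopt the sterically favoured tetrahedral geometry.

tetrahedral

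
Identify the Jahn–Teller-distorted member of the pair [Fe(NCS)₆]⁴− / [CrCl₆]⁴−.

[CrCl₆]⁴−

[Fe(NCS)₆]⁴−: Each isothiocyanate is −1; balancing the −4 overall charge requires Fe(II). Iron is a group-8 element; Fe(II) is therefore d⁶. Isothiocyanate is a weak-field ligand for a first-row metal, so the complex is high-spin. The d⁶ configuration leaves the e_g set evenly filled (or empty) — no strong Jahn–Teller driving force.
[CrCl₆]⁴−: Ligand charges: each chloride is −1. With an overall charge of −4 the chromium centre must be in the +2 oxidation state. Group 6 minus oxidation state 2 gives a d⁴ configuration. Chloride is a weak-field ligand for a first-row metal, so the complex is high-spin. The t₂g³e_g¹ (high-spin) configuration has an unevenly filled e_g set; the Jahn–Teller theorem predicts a tetragonal distortion (typically axial elongation) to lift the degeneracy.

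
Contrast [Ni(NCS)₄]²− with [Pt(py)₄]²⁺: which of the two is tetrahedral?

For [Ni(NCS)₄]²−: Summing ligand charges against the −2 overall charge gives an oxidation state of +2 for nickel. Nickel is a group-10 element; Ni(II) is therefore d⁸. Isothiocyanate is a weak-field ligand. With weak-field ligands the CFSE gain from square planar is small, so a 3d d⁸ ion takes the sterically preferred tetrahedral geometry. → tetrahedral.
For [Pt(py)₄]²⁺: Summing ligand charges against the +2 overall charge gives an oxidation state of +2 for platinum. Group 10 minus oxidation state 2 gives a d⁸ configuration. A 5d d⁸ ion has a large crystal-field splitting; square planar leaves the high-energy d_{x²−y²} orbital empty and maximises CFSE. → square planar.

[Ni(NCS)₄]²−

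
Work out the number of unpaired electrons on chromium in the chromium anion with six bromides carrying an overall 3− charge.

3 unpaired electrons

Each bromide is −1; balancing the −3 overall charge requires Cr(III).
Group 6 minus oxidation state 3 gives a d³ configuration.
In an octahedral field the d³ configuration is t₂g³e_g⁰ (only one arrangement possible), giving 3 unpaired electrons.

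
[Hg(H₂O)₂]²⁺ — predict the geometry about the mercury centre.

linear

Water is neutral; balancing the +2 overall charge requires Hg(II).
Hg sits in group 12, so the d-electron count is 12 − 2 = 10.
With 2 monodentate ligands the coordination number is 2.
A d¹⁰ ion with only two ligands adopts a linear arrangement (sp hybridisation; no CFSE preference).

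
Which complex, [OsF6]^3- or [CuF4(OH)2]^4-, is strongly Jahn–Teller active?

[OsF6]^3-: Summing ligand charges against the −3 overall charge gives an oxidation state of +3 for osmium. Group 8 minus oxidation state 3 gives a d⁵ configuration. A 5d ion has a large Δₒ and is invariably low-spin. The d⁵ configuration leaves the e_g set evenly filled (or empty) — no strong Jahn–Teller driving force.
[CuF4(OH)2]^4-: Ligand charges: each fluoride is −1; each hydroxide is −1. With an overall charge of −4 the copper centre must be in the +2 oxidation state. Cu sits in group 11, so the d-electron count is 11 − 2 = 9. The t₂g⁶e_g³ configuration has an unevenly filled e_g set; the Jahn–Teller theorem predicts a tetragonal distortion (typically axial elongation) to lift the degeneracy.

[CuF4(OH)2]^4-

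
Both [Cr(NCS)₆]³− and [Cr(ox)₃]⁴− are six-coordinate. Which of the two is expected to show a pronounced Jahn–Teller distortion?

[Cr(NCS)₆]³−: Ligand charges: each isothiocyanate is −1. With an overall charge of −3 the chromium centre must be in the +3 oxidation state. Chromium is a group-6 element; Cr(III) is therefore d³. The d³ configuration leaves the e_g set evenly filled (or empty) — no strong Jahn–Teller driving force.
[Cr(ox)₃]⁴−: Ligand charges: each oxalate is −2. With an overall charge of −4 the chromium centre must be in the +2 oxidation state. Chromium is a group-6 element; Cr(II) is therefore d⁴. Oxalate is a weak-field ligand for a first-row metal, so the complex is high-spin. The t₂g³e_g¹ (high-spin) configuration has an unevenly filled e_g set; the Jahn–Teller theorem predicts a tetragonal distortion (typically axial elongation) to lift the degeneracy.

[Cr(ox)₃]⁴−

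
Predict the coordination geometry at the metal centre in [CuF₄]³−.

tetrahedral

Summing ligand charges against the −3 overall charge gives an oxidation state of +1 for copper.
Group 11 minus oxidation state 1 gives a d¹⁰ configuration.
Coordination number: 4.
A d¹⁰ ion has no crystal-field stabilisation preference between square planar and tetrahedral, so four ligands adopt the sterically favoured tetrahedral geometry.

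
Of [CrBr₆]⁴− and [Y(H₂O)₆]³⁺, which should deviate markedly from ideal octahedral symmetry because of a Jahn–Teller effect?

[CrBr₆]⁴−

[CrBr₆]⁴−: Each bromide is −1; balancing the −4 overall charge requires Cr(II). Group 6 minus oxidation state 2 gives a d⁴ configuration. Bromide is a weak-field ligand for a first-row metal, so the complex is high-spin. The t₂g³e_g¹ (high-spin) configuration has an unevenly filled e_g set; the Jahn–Teller theorem predicts a tetragonal distortion (typically axial elongation) to lift the degeneracy.
[Y(H₂O)₆]³⁺: Summing ligand charges against the +3 overall charge gives an oxidation state of +3 for yttrium. Y sits in group 3, so the d-electron count is 3 − 3 = 0. The d⁰ configuration leaves the e_g set evenly filled (or empty) — no strong Jahn–Teller driving force.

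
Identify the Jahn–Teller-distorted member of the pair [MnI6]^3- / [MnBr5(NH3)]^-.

[MnI6]^3-: Summing ligand charges against the −3 overall charge gives an oxidation state of +3 for manganese. Mn sits in group 7, so the d-electron count is 7 − 3 = 4. Iodide is a weak-field ligand for a first-row metal, so the complex is high-spin. The t₂g³e_g¹ (high-spin) configuration has an unevenly filled e_g set; the Jahn–Teller theorem predicts a tetragonal distortion (typically axial elongation) to lift the degeneracy.
[MnBr5(NH3)]^-: Ligand charges: each bromide is −1; ammonia is neutral. With an overall charge of −1 the manganese centre must be in the +4 oxidation state. Mn sits in group 7, so the d-electron count is 7 − 4 = 3. The d³ configuration leaves the e_g set evenly filled (or empty) — no strong Jahn–Teller driving force.

[MnI6]^3-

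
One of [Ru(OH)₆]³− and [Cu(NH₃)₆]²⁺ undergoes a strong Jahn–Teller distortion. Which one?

[Cu(NH₃)₆]²⁺

[Ru(OH)₆]³−: Ligand charges: each hydroxide is −1. With an overall charge of −3 the ruthenium centre must be in the +3 oxidation state. Ruthenium is a group-8 element; Ru(III) is therefore d⁵. A 4d ion has a large Δₒ and is invariably low-spin. The d⁵ configuration leaves the e_g set evenly filled (or empty) — no strong Jahn–Teller driving force.
[Cu(NH₃)₆]²⁺: Summing ligand charges against the +2 overall charge gives an oxidation state of +2 for copper. Group 11 minus oxidation state 2 gives a d⁹ configuration. The t₂g⁶e_g³ configuration has an unevenly filled e_g set; the Jahn–Teller theorem predicts a tetragonal distortion (typically axial elongation) to lift the degeneracy.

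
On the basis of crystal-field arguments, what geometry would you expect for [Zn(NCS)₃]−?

trigonal planar

Each isothiocyanate is −1; balancing the −1 overall charge requires Zn(II).
Zinc is a group-12 element; Zn(II) is therefore d¹⁰.
Coordination number: 3.
Three ligands around a d¹⁰ centre minimise repulsion in a trigonal-planar arrangement.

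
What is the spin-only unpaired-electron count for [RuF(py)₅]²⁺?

1 unpaired electron

Each fluoride is −1; pyridine is neutral; balancing the +2 overall charge requires Ru(III).
Ru sits in group 8, so the d-electron count is 8 − 3 = 5.
The spin state decides the count: a 4d ion has a large Δₒ and is invariably low-spin.
An octahedral low-spin d⁵ ion is t₂g⁵e_g⁰, giving 1 unpaired electron.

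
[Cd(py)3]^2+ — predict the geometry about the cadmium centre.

trigonal planar

Pyridine is neutral; balancing the +2 overall charge requires Cd(II).
Cd sits in group 12, so the d-electron count is 12 − 2 = 10.
Coordination number: 3.
Three ligands around a d¹⁰ centre minimise repulsion in a trigonal-planar arrangement.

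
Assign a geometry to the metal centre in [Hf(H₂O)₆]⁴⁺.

octahedral

Water is neutral; balancing the +4 overall charge requires Hf(IV).
Hafnium is a group-4 element; Hf(IV) is therefore d⁰.
Coordination number: 6.
Six donors around a single metal centre give an octahedral coordination sphere.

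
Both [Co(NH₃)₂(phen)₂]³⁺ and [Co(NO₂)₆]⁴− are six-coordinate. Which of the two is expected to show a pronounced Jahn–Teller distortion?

[Co(NH₃)₂(phen)₂]³⁺: Ligand charges: ammonia is neutral; 1,10-phenanthroline is neutral. With an overall charge of +3 the cobalt centre must be in the +3 oxidation state. Co sits in group 9, so the d-electron count is 9 − 3 = 6. Co(III) has an exceptionally large octahedral splitting and is low-spin with essentially every ligand except fluoride. The d⁶ configuration leaves the e_g set evenly filled (or empty) — no strong Jahn–Teller driving force.
[Co(NO₂)₆]⁴−: Summing ligand charges against the −4 overall charge gives an oxidation state of +2 for cobalt. Co sits in group 9, so the d-electron count is 9 − 2 = 7. Nitro (N-bound nitrite) is a strong-field ligand (high in the spectrochemical series) for a first-row metal, so the complex is low-spin. The t₂g⁶e_g¹ (low-spin) configuration has an unevenly filled e_g set; the Jahn–Teller theorem predicts a tetragonal distortion (typically axial elongation) to lift the degeneracy.

[Co(NO₂)₆]⁴−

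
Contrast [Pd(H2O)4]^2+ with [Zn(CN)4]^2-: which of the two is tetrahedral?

[Zn(CN)4]^2-

For [Pd(H2O)4]^2+: Ligand charges: water is neutral. With an overall charge of +2 the palladium centre must be in the +2 oxidation state. Palladium is a group-10 element; Pd(II) is therefore d⁸. A 4d d⁸ ion has a large crystal-field splitting; square planar leaves the high-energy d_{x²−y²} orbital empty and maximises CFSE. → square planar.
For [Zn(CN)4]^2-: Summing ligand charges against the −2 overall charge gives an oxidation state of +2 for zinc. Group 12 minus oxidation state 2 gives a d¹⁰ configuration. A d¹⁰ ion has no crystal-field stabilisation preference between square planar and tetrahedral, so four ligands adopt the sterically favoured tetrahedral geometry. → tetrahedral.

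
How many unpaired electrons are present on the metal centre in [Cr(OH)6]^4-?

Ligand charges: each hydroxide is −1. With an overall charge of −4 the chromium centre must be in the +2 oxidation state.
Group 6 minus oxidation state 2 gives a d⁴ configuration.
The spin state decides the count: Hydroxide is a weak-field ligand for a first-row metal, so the complex is high-spin.
An octahedral high-spin d⁴ ion is t₂g³e_g¹, giving 4 unpaired electrons.

4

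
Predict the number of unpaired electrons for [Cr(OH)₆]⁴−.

4

Ligand charges: each hydroxide is −1. With an overall charge of −4 the chromium centre must be in the +2 oxidation state.
Group 6 minus oxidation state 2 gives a d⁴ configuration.
The spin state decides the count: Hydroxide is a weak-field ligand for a first-row metal, so the complex is high-spin.
An octahedral high-spin d⁴ ion is t₂g³e_g¹, giving 4 unpaired electrons.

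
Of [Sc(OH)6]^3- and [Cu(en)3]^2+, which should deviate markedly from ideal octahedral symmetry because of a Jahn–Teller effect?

[Sc(OH)6]^3-: Each hydroxide is −1; balancing the −3 overall charge requires Sc(III). Sc sits in group 3, so the d-electron count is 3 − 3 = 0. The d⁰ configuration leaves the e_g set evenly filled (or empty) — no strong Jahn–Teller driving force.
[Cu(en)3]^2+: Summing ligand charges against the +2 overall charge gives an oxidation state of +2 for copper. Group 11 minus oxidation state 2 gives a d⁹ configuration. The t₂g⁶e_g³ configuration has an unevenly filled e_g set; the Jahn–Teller theorem predicts a tetragonal distortion (typically axial elongation) to lift the degeneracy.

[Cu(en)3]^2+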